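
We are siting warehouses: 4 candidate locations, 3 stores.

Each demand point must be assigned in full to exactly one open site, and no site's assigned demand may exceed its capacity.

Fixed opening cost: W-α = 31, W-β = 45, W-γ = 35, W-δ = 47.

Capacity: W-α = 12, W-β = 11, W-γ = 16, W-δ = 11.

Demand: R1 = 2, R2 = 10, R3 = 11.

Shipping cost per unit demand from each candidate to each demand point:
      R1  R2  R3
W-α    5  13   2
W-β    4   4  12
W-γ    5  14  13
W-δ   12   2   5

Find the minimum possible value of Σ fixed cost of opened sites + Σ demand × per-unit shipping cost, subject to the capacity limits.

Open {W-α, W-γ, W-δ}; cheapest assignment that respects the capacities:
  W-α (cap 12, load 11): R3 — cost 11×2 = 22
  W-γ (cap 16, load 2): R1 — cost 2×5 = 10
  W-δ (cap 11, load 10): R2 — cost 10×2 = 20
  Shipping 52, fixed 113 → total 165.
  Any other capacity-feasible assignment to {W-α, W-γ, W-δ} ships for at least 52.
Compare {W-α, W-β, W-δ}: its best feasible assignment gives total 173.
Compare {W-α, W-β, W-γ}: its best feasible assignment gives total 183.
Every other set of open sites that can feasibly serve all demand totals ≥ 173 even under its best assignment. Minimum: 165.

165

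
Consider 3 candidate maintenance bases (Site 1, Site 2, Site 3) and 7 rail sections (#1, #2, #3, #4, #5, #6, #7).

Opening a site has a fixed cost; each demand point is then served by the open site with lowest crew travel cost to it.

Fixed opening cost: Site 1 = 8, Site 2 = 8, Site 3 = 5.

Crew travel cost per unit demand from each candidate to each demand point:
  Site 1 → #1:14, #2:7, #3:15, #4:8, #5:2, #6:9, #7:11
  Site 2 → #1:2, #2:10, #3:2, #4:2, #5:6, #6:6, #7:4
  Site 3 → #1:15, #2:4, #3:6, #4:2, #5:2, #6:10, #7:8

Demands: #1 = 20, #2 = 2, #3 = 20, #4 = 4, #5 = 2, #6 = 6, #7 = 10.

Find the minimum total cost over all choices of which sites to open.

Open {Site 2, Site 3}: assign each demand point to its cheapest open site.
  #1→Site 2 20×2=40, #2→Site 3 2×4=8, #3→Site 2 20×2=40, #4→Site 2 4×2=8, #5→Site 3 2×2=4, #6→Site 2 6×6=36, #7→Site 2 10×4=40
  crew travel cost 176, fixed 13 → total 189.
Compare {Site 1, Site 2, Site 3}: crew travel cost 176 + fixed 21 = 197.
Compare {Site 1, Site 2}: crew travel cost 182 + fixed 16 = 198.
Compare {Site 2}: crew travel cost 196 + fixed 8 = 204.
All other subsets cost ≥ 197. Minimum total cost: 189.

189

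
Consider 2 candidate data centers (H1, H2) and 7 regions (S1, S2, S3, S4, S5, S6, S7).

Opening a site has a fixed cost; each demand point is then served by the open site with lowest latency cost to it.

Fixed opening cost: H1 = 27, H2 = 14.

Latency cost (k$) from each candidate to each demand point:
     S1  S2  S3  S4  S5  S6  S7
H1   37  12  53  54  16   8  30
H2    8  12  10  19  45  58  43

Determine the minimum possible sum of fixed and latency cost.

144

Open {H1, H2}: assign each demand point to its cheapest open site.
  S1→H2 8, S2→H1 12, S3→H2 10, S4→H2 19, S5→H1 16, S6→H1 8, S7→H1 30
  latency cost 103, fixed 41 → total 144.
Compare {H2}: latency cost 195 + fixed 14 = 209.
Compare {H1}: latency cost 210 + fixed 27 = 237.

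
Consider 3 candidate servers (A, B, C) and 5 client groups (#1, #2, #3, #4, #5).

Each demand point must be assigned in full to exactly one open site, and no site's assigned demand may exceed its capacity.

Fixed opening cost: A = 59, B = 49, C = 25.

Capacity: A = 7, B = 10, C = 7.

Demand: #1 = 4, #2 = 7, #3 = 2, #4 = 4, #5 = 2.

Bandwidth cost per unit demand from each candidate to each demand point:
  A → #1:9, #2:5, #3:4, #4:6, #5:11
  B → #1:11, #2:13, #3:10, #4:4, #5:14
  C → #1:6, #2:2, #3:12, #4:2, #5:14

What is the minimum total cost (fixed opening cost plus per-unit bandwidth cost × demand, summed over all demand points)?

Open {A, B, C}; cheapest assignment that respects the capacities:
  A (cap 7, load 6): #1, #3 — cost 4×9 + 2×4 = 44
  B (cap 10, load 6): #4, #5 — cost 4×4 + 2×14 = 44
  C (cap 7, load 7): #2 — cost 7×2 = 14
  Shipping 102, fixed 133 → total 235.
  Any other capacity-feasible assignment to {A, B, C} ships for at least 102.
Total demand is 19 and no other set of sites has combined capacity ≥ 19, so {A, B, C} is the only feasible choice of open sites. Minimum: 235.

235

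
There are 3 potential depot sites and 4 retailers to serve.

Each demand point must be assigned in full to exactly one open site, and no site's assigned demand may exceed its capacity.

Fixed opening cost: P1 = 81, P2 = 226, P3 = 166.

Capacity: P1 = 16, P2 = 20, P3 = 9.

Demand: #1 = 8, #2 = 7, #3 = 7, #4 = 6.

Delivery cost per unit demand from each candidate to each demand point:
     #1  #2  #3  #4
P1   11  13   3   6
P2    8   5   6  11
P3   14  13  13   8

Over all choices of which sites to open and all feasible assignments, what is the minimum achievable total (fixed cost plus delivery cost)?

463

Open {P1, P2}; cheapest assignment that respects the capacities:
  P1 (cap 16, load 13): #3, #4 — cost 7×3 + 6×6 = 57
  P2 (cap 20, load 15): #1, #2 — cost 8×8 + 7×5 = 99
  Shipping 156, fixed 307 → total 463.
  Any other capacity-feasible assignment to {P1, P2} ships for at least 156.
Compare {P1, P2, P3}: its best feasible assignment gives total 629.
Compare {P2, P3}: its best feasible assignment gives total 647.
Every other set of open sites that can feasibly serve all demand totals ≥ 629 even under its best assignment. Minimum: 463.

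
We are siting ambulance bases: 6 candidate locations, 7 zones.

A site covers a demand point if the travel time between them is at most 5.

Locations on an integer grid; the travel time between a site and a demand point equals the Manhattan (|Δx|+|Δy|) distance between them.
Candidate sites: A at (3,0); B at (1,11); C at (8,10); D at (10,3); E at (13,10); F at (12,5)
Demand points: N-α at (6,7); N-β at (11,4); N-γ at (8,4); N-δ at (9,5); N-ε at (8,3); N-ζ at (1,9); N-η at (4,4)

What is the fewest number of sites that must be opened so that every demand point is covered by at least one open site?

Coverage sets (demand points within 5 of each site):
  A: {N-η}
  B: {N-ζ}
  C: {N-α}
  D: {N-β, N-γ, N-δ, N-ε}
  E: {}
  F: {N-β, N-γ, N-δ}
No 3 sites suffice: every size-3 union leaves at least one demand point uncovered.
But {A, B, C, D} covers everything, so the minimum is 4.

4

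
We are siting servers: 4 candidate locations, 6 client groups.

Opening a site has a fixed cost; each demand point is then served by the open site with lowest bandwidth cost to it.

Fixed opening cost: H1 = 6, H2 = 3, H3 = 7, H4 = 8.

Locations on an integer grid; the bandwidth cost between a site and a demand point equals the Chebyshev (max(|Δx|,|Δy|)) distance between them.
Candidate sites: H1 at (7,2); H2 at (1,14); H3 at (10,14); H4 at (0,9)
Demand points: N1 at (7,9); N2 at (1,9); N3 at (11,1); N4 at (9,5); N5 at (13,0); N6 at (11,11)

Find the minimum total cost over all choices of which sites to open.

Open {H1, H3}: assign each demand point to its cheapest open site.
  N1→H3 5, N2→H1 7, N3→H1 4, N4→H1 3, N5→H1 6, N6→H3 3
  bandwidth cost 28, fixed 13 → total 41.
Compare {H1}: bandwidth cost 36 + fixed 6 = 42.
Compare {H1, H2}: bandwidth cost 33 + fixed 9 = 42.
Compare {H1, H2, H3}: bandwidth cost 26 + fixed 16 = 42.
All other subsets cost ≥ 42. Minimum total cost: 41.

41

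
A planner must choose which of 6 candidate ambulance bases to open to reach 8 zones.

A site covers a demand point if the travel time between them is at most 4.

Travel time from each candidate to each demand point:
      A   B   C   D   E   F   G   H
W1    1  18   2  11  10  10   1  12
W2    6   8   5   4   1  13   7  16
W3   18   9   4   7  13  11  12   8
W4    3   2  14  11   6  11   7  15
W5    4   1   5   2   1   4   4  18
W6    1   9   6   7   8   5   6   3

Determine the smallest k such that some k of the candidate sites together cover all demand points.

Coverage sets (demand points within 4 of each site):
  W1: {A, C, G}
  W2: {D, E}
  W3: {C}
  W4: {A, B}
  W5: {A, B, D, E, F, G}
  W6: {A, H}
No 2 sites suffice: every size-2 union leaves at least one demand point uncovered.
But {W1, W5, W6} covers everything, so the minimum is 3.

3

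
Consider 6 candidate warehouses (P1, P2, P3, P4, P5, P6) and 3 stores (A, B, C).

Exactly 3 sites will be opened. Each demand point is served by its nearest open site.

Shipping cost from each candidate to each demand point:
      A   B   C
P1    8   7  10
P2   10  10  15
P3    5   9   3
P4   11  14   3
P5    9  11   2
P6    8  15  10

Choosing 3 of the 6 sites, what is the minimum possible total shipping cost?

14

Open {P1, P3, P5}.
  A→P3 5, B→P1 7, C→P5 2  ⇒ total 14.
Compare {P1, P2, P3}: total 15.
Compare {P1, P3, P4}: total 15.
No size-3 selection does better; minimum is 14.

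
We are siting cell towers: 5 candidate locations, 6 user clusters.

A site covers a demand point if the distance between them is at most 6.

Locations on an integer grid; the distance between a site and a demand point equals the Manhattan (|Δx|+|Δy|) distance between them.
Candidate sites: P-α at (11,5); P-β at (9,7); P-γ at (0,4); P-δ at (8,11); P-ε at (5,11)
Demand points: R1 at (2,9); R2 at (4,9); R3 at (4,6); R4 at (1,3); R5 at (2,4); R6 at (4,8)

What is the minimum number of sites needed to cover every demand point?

2

Coverage sets (demand points within 6 of each site):
  P-α: {}
  P-β: {R3, R6}
  P-γ: {R3, R4, R5}
  P-δ: {R2}
  P-ε: {R1, R2, R3, R6}
No single site covers all 6 demand points.
But {P-γ, P-ε} covers everything, so the minimum is 2.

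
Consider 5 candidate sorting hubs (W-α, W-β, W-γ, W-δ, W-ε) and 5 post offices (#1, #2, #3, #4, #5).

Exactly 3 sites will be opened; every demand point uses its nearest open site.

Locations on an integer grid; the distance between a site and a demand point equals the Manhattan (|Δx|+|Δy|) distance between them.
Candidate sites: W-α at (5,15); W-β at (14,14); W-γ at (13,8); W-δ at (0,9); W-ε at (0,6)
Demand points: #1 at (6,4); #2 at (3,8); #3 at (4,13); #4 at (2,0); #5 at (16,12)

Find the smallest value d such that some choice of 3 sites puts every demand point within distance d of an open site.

8

Open {W-α, W-β, W-ε}.
  Farthest demand point is #1 at distance 8 (to W-ε); all others are ≤ 8.
With {W-α, W-γ, W-ε} the worst case is 8.
With {W-β, W-δ, W-ε} the worst case is 8.
No size-3 selection achieves below 8.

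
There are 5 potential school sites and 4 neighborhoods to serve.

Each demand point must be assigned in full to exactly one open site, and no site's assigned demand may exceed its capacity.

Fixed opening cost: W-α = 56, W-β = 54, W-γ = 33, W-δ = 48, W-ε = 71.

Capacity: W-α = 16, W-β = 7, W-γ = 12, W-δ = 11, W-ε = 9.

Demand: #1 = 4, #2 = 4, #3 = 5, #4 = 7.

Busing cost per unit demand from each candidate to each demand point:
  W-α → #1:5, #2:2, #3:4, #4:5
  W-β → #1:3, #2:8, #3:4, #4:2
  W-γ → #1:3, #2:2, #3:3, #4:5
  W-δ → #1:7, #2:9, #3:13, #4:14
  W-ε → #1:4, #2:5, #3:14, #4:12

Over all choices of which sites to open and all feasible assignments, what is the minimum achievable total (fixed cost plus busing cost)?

159

Open {W-α, W-γ}; cheapest assignment that respects the capacities:
  W-α (cap 16, load 11): #2, #4 — cost 4×2 + 7×5 = 43
  W-γ (cap 12, load 9): #1, #3 — cost 4×3 + 5×3 = 27
  Shipping 70, fixed 89 → total 159.
  Any other capacity-feasible assignment to {W-α, W-γ} ships for at least 70.
Compare {W-α, W-β}: its best feasible assignment gives total 172.
Compare {W-γ, W-ε}: its best feasible assignment gives total 190.
Every other set of open sites that can feasibly serve all demand totals ≥ 172 even under its best assignment. Minimum: 159.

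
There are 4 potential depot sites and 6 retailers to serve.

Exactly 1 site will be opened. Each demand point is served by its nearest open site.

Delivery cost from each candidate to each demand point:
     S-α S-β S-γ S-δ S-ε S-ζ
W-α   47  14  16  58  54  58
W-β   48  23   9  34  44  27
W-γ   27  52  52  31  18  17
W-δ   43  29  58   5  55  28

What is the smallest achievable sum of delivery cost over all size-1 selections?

Open {W-β}.
  S-α→W-β 48, S-β→W-β 23, S-γ→W-β 9, S-δ→W-β 34, S-ε→W-β 44, S-ζ→W-β 27  ⇒ total 185.
Compare {W-γ}: total 197.
Compare {W-δ}: total 218.
No size-1 selection does better; minimum is 185.

185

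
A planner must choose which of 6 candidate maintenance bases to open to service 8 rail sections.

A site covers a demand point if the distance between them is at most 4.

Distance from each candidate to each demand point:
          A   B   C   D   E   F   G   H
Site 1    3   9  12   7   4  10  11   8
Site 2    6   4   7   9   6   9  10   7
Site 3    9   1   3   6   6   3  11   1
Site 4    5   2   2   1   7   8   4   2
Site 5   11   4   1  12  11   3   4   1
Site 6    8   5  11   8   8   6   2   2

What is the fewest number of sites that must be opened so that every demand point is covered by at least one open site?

Coverage sets (demand points within 4 of each site):
  Site 1: {A, E}
  Site 2: {B}
  Site 3: {B, C, F, H}
  Site 4: {B, C, D, G, H}
  Site 5: {B, C, F, G, H}
  Site 6: {G, H}
No 2 sites suffice: every size-2 union leaves at least one demand point uncovered.
But {Site 1, Site 3, Site 4} covers everything, so the minimum is 3.

3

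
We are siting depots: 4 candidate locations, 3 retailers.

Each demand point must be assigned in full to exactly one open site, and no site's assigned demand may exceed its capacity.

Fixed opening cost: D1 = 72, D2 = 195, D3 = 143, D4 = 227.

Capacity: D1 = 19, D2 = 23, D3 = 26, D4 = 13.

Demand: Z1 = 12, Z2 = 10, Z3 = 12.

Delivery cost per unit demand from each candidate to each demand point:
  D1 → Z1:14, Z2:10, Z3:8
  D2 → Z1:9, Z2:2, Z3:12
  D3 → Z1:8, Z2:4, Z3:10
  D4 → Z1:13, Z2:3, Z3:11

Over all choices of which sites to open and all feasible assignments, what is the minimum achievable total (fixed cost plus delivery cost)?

Open {D1, D3}; cheapest assignment that respects the capacities:
  D1 (cap 19, load 12): Z3 — cost 12×8 = 96
  D3 (cap 26, load 22): Z1, Z2 — cost 12×8 + 10×4 = 136
  Shipping 232, fixed 215 → total 447.
  Any other capacity-feasible assignment to {D1, D3} ships for at least 232.
Compare {D1, D2}: its best feasible assignment gives total 491.
Compare {D2, D3}: its best feasible assignment gives total 574.
Every other set of open sites that can feasibly serve all demand totals ≥ 491 even under its best assignment. Minimum: 447.

447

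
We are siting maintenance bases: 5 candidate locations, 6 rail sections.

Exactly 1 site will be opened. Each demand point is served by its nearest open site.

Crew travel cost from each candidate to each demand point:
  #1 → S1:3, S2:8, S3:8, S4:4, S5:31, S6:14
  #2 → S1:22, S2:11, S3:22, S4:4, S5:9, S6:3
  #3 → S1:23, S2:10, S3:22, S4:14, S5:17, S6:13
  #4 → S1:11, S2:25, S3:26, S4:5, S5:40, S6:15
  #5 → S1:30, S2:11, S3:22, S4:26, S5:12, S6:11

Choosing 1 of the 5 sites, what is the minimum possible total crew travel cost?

68

Open {#1}.
  S1→#1 3, S2→#1 8, S3→#1 8, S4→#1 4, S5→#1 31, S6→#1 14  ⇒ total 68.
Compare {#2}: total 71.
Compare {#3}: total 99.
No size-1 selection does better; minimum is 68.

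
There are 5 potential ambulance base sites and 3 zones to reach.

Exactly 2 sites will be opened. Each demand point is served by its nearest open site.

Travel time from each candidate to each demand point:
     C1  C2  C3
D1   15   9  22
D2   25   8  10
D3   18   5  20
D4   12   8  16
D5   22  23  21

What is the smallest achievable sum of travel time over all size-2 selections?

Open {D2, D4}.
  C1→D4 12, C2→D2 8, C3→D2 10  ⇒ total 30.
Compare {D1, D2}: total 33.
Compare {D2, D3}: total 33.
No size-2 selection does better; minimum is 30.

30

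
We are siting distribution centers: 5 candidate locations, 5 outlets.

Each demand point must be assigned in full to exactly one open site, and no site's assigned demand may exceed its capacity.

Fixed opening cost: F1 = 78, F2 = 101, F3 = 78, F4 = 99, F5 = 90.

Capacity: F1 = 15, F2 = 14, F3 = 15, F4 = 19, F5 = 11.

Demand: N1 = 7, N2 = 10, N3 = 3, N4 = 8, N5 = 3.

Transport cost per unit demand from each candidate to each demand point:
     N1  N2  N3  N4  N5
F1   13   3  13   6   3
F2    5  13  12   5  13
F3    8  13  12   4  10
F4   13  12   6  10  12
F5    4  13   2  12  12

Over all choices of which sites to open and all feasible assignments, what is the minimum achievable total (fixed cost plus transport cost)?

Open {F1, F3, F5}; cheapest assignment that respects the capacities:
  F1 (cap 15, load 13): N2, N5 — cost 10×3 + 3×3 = 39
  F3 (cap 15, load 8): N4 — cost 8×4 = 32
  F5 (cap 11, load 10): N1, N3 — cost 7×4 + 3×2 = 34
  Shipping 105, fixed 246 → total 351.
  Any other capacity-feasible assignment to {F1, F3, F5} ships for at least 105.
Compare {F1, F2, F5}: its best feasible assignment gives total 382.
Compare {F1, F2, F3}: its best feasible assignment gives total 399.
Every other set of open sites that can feasibly serve all demand totals ≥ 382 even under its best assignment. Minimum: 351.

351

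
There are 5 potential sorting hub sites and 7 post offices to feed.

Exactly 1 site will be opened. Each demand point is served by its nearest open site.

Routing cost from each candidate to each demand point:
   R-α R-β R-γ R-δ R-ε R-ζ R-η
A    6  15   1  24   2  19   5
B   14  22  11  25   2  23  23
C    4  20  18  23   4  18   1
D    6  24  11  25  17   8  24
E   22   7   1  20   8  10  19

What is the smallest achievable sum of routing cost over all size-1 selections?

Open {A}.
  R-α→A 6, R-β→A 15, R-γ→A 1, R-δ→A 24, R-ε→A 2, R-ζ→A 19, R-η→A 5  ⇒ total 72.
Compare {E}: total 87.
Compare {C}: total 88.
No size-1 selection does better; minimum is 72.

72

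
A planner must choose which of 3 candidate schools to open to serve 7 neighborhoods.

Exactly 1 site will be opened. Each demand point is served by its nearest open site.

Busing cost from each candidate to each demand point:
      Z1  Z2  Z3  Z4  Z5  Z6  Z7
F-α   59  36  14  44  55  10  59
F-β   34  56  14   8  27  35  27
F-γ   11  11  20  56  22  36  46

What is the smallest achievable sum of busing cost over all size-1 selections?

201

Open {F-β}.
  Z1→F-β 34, Z2→F-β 56, Z3→F-β 14, Z4→F-β 8, Z5→F-β 27, Z6→F-β 35, Z7→F-β 27  ⇒ total 201.
Compare {F-γ}: total 202.
Compare {F-α}: total 277.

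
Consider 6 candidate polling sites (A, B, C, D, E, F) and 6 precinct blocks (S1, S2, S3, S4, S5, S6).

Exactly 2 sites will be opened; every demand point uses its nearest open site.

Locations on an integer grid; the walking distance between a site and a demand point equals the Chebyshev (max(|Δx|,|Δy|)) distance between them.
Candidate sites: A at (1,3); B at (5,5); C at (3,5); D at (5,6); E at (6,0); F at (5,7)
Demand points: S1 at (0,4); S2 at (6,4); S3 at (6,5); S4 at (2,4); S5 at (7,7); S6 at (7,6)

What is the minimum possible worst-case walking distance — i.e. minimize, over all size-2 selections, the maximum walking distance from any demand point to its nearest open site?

Open {A, B}.
  Farthest demand point is S5 at walking distance 2 (to B); all others are ≤ 2.
With {A, D} the worst case is 2.
With {A, F} the worst case is 3.
No size-2 selection achieves below 2.

2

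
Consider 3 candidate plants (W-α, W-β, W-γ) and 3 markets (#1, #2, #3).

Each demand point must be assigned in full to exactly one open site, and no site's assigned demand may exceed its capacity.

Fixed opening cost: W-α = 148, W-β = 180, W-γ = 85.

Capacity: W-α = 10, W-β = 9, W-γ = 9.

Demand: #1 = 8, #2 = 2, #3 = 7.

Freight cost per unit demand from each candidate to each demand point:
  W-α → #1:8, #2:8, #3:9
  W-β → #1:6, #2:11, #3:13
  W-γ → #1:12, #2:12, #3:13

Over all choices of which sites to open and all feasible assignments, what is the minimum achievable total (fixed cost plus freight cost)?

Open {W-α, W-γ}; cheapest assignment that respects the capacities:
  W-α (cap 10, load 10): #1, #2 — cost 8×8 + 2×8 = 80
  W-γ (cap 9, load 7): #3 — cost 7×13 = 91
  Shipping 171, fixed 233 → total 404.
  Any other capacity-feasible assignment to {W-α, W-γ} ships for at least 171.
Compare {W-β, W-γ}: its best feasible assignment gives total 428.
Compare {W-α, W-β}: its best feasible assignment gives total 455.
Every other set of open sites that can feasibly serve all demand totals ≥ 428 even under its best assignment. Minimum: 404.

404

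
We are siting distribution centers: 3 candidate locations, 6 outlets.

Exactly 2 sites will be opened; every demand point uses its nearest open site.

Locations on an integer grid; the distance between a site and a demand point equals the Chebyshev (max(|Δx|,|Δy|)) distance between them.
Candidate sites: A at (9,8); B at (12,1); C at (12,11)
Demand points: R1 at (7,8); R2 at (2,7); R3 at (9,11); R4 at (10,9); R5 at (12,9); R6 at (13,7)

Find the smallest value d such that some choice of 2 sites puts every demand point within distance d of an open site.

7

Open {A, B}.
  Farthest demand point is R2 at distance 7 (to A); all others are ≤ 7.
With {A, C} the worst case is 7.
With {B, C} the worst case is 10.
No size-2 selection achieves below 7.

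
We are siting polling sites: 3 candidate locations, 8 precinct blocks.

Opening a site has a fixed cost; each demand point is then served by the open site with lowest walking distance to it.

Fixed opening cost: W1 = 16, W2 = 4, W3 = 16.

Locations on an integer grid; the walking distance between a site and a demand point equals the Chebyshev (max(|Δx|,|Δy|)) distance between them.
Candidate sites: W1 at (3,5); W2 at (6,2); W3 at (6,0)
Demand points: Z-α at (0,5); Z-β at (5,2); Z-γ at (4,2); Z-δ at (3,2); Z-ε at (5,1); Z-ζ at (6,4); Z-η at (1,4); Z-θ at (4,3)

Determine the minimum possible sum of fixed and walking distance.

26

Open {W2}: assign each demand point to its cheapest open site.
  Z-α→W2 6, Z-β→W2 1, Z-γ→W2 2, Z-δ→W2 3, Z-ε→W2 1, Z-ζ→W2 2, Z-η→W2 5, Z-θ→W2 2
  walking distance 22, fixed 4 → total 26.
Compare {W1, W2}: walking distance 16 + fixed 20 = 36.
Compare {W1}: walking distance 23 + fixed 16 = 39.
Compare {W3}: walking distance 26 + fixed 16 = 42.
All other subsets cost ≥ 36. Minimum total cost: 26.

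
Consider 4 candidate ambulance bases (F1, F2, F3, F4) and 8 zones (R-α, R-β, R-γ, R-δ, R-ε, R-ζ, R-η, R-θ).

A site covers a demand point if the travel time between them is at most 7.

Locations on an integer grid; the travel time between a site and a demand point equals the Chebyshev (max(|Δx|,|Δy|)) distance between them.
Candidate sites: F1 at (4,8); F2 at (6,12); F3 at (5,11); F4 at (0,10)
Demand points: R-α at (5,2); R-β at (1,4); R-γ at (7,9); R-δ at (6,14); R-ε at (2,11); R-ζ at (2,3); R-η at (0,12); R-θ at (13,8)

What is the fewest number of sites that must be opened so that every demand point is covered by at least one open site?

Coverage sets (demand points within 7 of each site):
  F1: {R-α, R-β, R-γ, R-δ, R-ε, R-ζ, R-η}
  F2: {R-γ, R-δ, R-ε, R-η, R-θ}
  F3: {R-β, R-γ, R-δ, R-ε, R-η}
  F4: {R-β, R-γ, R-δ, R-ε, R-ζ, R-η}
No single site covers all 8 demand points.
But {F1, F2} covers everything, so the minimum is 2.

2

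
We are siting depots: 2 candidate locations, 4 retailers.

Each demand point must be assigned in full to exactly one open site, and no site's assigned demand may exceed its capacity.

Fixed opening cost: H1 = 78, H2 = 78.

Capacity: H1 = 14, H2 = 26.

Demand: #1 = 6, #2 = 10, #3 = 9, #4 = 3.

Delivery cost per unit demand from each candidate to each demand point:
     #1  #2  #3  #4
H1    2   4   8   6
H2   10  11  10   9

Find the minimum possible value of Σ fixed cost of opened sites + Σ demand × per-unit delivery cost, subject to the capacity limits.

364

Open {H1, H2}; cheapest assignment that respects the capacities:
  H1 (cap 14, load 13): #2, #4 — cost 10×4 + 3×6 = 58
  H2 (cap 26, load 15): #1, #3 — cost 6×10 + 9×10 = 150
  Shipping 208, fixed 156 → total 364.
  Any other capacity-feasible assignment to {H1, H2} ships for at least 208.
Total demand is 28 and no other set of sites has combined capacity ≥ 28, so {H1, H2} is the only feasible choice of open sites. Minimum: 364.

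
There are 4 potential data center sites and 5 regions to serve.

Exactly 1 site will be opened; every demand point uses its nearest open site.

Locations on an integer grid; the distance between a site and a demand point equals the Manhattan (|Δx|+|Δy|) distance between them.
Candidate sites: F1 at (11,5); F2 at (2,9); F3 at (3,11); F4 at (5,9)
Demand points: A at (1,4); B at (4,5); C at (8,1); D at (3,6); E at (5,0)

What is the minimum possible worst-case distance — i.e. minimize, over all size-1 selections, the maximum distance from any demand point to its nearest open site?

Open {F1}.
  Farthest demand point is A at distance 11 (to F1); all others are ≤ 11.
With {F4} the worst case is 11.
With {F2} the worst case is 14.
No size-1 selection achieves below 11.

11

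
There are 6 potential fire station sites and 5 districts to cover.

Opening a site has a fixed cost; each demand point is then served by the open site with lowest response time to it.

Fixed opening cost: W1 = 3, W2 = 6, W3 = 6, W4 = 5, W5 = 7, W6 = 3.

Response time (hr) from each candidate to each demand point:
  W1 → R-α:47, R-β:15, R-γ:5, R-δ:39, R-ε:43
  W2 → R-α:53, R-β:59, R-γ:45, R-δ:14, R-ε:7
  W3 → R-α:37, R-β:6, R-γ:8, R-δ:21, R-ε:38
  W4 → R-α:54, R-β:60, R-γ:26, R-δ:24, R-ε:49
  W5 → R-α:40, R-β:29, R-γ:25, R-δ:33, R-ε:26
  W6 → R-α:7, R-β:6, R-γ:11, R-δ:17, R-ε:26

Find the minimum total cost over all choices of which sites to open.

51

Open {W1, W2, W6}: assign each demand point to its cheapest open site.
  R-α→W6 7, R-β→W6 6, R-γ→W1 5, R-δ→W2 14, R-ε→W2 7
  response time 39, fixed 12 → total 51.
Compare {W2, W6}: response time 45 + fixed 9 = 54.
Compare {W1, W2, W4, W6}: response time 39 + fixed 17 = 56.
Compare {W2, W3, W6}: response time 42 + fixed 15 = 57.
All other subsets cost ≥ 54. Minimum total cost: 51.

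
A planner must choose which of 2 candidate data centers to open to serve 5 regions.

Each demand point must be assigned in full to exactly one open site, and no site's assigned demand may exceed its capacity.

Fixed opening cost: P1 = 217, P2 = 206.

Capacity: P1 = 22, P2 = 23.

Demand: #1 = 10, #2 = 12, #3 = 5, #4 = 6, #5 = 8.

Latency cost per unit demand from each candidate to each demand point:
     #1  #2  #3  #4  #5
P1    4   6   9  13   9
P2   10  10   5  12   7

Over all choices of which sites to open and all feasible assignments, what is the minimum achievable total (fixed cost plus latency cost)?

Open {P1, P2}; cheapest assignment that respects the capacities:
  P1 (cap 22, load 22): #1, #2 — cost 10×4 + 12×6 = 112
  P2 (cap 23, load 19): #3, #4, #5 — cost 5×5 + 6×12 + 8×7 = 153
  Shipping 265, fixed 423 → total 688.
  Any other capacity-feasible assignment to {P1, P2} ships for at least 265.
Total demand is 41 and no other set of sites has combined capacity ≥ 41, so {P1, P2} is the only feasible choice of open sites. Minimum: 688.

688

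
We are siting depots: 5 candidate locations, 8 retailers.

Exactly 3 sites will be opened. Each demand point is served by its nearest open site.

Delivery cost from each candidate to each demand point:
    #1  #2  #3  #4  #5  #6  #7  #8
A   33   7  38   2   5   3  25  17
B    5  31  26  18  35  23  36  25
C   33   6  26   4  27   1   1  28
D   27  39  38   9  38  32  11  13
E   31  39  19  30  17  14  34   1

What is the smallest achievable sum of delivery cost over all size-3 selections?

Open {B, C, E}.
  #1→B 5, #2→C 6, #3→E 19, #4→C 4, #5→E 17, #6→C 1, #7→C 1, #8→E 1  ⇒ total 54.
Compare {A, B, C}: total 63.
Compare {A, C, E}: total 66.
No size-3 selection does better; minimum is 54.

54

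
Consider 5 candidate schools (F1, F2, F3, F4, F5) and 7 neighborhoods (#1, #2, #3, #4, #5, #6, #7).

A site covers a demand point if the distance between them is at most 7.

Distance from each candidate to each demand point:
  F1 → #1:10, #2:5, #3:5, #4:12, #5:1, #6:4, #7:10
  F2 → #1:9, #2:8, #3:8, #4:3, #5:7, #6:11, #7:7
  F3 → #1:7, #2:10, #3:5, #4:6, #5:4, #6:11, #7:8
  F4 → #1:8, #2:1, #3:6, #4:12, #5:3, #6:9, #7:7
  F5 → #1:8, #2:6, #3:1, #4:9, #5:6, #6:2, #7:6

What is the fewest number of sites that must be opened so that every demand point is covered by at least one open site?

2

Coverage sets (demand points within 7 of each site):
  F1: {#2, #3, #5, #6}
  F2: {#4, #5, #7}
  F3: {#1, #3, #4, #5}
  F4: {#2, #3, #5, #7}
  F5: {#2, #3, #5, #6, #7}
No single site covers all 7 demand points.
But {F3, F5} covers everything, so the minimum is 2.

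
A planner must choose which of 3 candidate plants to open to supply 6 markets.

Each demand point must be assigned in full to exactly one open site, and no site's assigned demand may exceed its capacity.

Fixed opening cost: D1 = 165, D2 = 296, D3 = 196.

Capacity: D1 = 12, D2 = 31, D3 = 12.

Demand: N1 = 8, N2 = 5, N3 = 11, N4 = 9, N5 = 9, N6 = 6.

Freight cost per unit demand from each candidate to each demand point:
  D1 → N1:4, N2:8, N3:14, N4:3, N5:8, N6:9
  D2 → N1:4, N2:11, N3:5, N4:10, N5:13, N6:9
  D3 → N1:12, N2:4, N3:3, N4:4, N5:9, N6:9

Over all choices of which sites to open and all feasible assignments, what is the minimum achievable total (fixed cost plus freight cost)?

Open {D1, D2, D3}; cheapest assignment that respects the capacities:
  D1 (cap 12, load 9): N4 — cost 9×3 = 27
  D2 (cap 31, load 30): N1, N2, N3, N6 — cost 8×4 + 5×11 + 11×5 + 6×9 = 196
  D3 (cap 12, load 9): N5 — cost 9×9 = 81
  Shipping 304, fixed 657 → total 961.
  Any other capacity-feasible assignment to {D1, D2, D3} ships for at least 304.
Total demand is 48 and no other set of sites has combined capacity ≥ 48, so {D1, D2, D3} is the only feasible choice of open sites. Minimum: 961.

961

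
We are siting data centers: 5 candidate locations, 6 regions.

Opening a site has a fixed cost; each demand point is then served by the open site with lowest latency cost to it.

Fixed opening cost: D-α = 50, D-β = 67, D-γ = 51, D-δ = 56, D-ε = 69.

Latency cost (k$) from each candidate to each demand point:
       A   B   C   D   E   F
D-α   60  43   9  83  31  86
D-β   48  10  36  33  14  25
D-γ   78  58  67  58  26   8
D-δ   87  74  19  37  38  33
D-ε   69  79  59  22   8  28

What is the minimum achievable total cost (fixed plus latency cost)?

233

Open {D-β}: assign each demand point to its cheapest open site.
  A→D-β 48, B→D-β 10, C→D-β 36, D→D-β 33, E→D-β 14, F→D-β 25
  latency cost 166, fixed 67 → total 233.
Compare {D-α, D-β}: latency cost 139 + fixed 117 = 256.
Compare {D-β, D-γ}: latency cost 149 + fixed 118 = 267.
Compare {D-β, D-δ}: latency cost 149 + fixed 123 = 272.
All other subsets cost ≥ 256. Minimum total cost: 233.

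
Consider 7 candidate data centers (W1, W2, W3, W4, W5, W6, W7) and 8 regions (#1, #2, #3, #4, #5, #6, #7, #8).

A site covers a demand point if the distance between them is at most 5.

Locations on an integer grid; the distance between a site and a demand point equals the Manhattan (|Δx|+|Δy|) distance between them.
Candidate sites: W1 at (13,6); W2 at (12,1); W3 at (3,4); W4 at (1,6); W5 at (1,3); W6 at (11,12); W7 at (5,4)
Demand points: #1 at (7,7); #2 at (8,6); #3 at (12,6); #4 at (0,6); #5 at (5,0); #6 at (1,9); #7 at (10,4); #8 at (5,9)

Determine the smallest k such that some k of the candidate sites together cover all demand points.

3

Coverage sets (demand points within 5 of each site):
  W1: {#2, #3, #7}
  W2: {#3, #7}
  W3: {#4}
  W4: {#4, #6}
  W5: {#4}
  W6: {}
  W7: {#1, #2, #5, #7, #8}
No 2 sites suffice: every size-2 union leaves at least one demand point uncovered.
But {W1, W4, W7} covers everything, so the minimum is 3.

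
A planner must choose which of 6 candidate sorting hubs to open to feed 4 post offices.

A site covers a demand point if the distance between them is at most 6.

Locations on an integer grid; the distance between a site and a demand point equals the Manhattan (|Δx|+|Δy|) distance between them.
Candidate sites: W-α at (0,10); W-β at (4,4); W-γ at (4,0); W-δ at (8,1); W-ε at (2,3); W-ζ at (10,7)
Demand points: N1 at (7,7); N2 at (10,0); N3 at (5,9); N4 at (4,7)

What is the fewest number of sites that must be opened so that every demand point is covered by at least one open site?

Coverage sets (demand points within 6 of each site):
  W-α: {N3}
  W-β: {N1, N3, N4}
  W-γ: {N2}
  W-δ: {N2}
  W-ε: {N4}
  W-ζ: {N1, N4}
No single site covers all 4 demand points.
But {W-β, W-γ} covers everything, so the minimum is 2.

2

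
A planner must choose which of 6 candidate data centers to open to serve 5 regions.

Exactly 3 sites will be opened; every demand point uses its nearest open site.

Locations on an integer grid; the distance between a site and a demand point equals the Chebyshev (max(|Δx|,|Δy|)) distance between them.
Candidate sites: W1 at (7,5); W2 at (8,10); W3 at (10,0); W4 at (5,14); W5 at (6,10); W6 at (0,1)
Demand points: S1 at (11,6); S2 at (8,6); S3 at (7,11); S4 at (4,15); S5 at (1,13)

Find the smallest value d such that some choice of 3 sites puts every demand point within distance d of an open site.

4

Open {W1, W2, W4}.
  Farthest demand point is S1 at distance 4 (to W1); all others are ≤ 4.
With {W1, W3, W4} the worst case is 4.
With {W1, W4, W5} the worst case is 4.
No size-3 selection achieves below 4.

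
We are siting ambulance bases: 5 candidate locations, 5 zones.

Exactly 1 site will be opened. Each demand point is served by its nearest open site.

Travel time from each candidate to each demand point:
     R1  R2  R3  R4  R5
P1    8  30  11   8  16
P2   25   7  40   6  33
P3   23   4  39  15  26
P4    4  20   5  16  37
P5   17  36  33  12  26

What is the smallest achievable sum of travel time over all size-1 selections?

73

Open {P1}.
  R1→P1 8, R2→P1 30, R3→P1 11, R4→P1 8, R5→P1 16  ⇒ total 73.
Compare {P4}: total 82.
Compare {P3}: total 107.
No size-1 selection does better; minimum is 73.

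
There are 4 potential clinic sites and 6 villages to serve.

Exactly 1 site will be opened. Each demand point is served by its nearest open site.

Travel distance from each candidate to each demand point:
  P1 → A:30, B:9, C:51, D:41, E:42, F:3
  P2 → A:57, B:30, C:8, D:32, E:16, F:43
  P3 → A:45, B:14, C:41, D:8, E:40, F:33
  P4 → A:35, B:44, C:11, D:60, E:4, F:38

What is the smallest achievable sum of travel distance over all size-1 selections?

Open {P1}.
  A→P1 30, B→P1 9, C→P1 51, D→P1 41, E→P1 42, F→P1 3  ⇒ total 176.
Compare {P3}: total 181.
Compare {P2}: total 186.
No size-1 selection does better; minimum is 176.

176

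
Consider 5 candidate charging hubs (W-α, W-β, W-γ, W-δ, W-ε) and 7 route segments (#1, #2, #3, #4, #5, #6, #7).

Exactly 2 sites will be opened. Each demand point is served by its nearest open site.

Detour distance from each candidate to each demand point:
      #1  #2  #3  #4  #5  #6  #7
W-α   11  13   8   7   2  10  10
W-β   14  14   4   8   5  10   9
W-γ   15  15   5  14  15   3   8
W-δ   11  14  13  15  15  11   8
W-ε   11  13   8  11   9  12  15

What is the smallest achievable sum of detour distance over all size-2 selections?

49

Open {W-α, W-γ}.
  #1→W-α 11, #2→W-α 13, #3→W-γ 5, #4→W-α 7, #5→W-α 2, #6→W-γ 3, #7→W-γ 8  ⇒ total 49.
Compare {W-α, W-β}: total 56.
Compare {W-β, W-γ}: total 56.
No size-2 selection does better; minimum is 49.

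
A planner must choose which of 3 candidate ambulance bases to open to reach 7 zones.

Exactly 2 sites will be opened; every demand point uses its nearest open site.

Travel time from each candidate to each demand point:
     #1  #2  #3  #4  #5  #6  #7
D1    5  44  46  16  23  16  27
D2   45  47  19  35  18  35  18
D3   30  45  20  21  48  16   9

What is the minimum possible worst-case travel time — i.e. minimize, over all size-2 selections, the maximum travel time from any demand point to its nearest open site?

44

Open {D1, D2}.
  Farthest demand point is #2 at travel time 44 (to D1); all others are ≤ 44.
With {D1, D3} the worst case is 44.
With {D2, D3} the worst case is 45.
No size-2 selection achieves below 44.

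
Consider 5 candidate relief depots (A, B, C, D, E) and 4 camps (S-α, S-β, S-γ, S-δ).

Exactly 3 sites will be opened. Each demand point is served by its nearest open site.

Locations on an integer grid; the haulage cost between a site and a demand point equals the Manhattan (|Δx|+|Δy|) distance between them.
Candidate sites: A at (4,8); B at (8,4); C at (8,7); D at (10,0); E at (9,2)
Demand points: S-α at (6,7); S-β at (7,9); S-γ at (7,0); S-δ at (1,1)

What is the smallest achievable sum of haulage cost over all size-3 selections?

Open {C, D, E}.
  S-α→C 2, S-β→C 3, S-γ→D 3, S-δ→E 9  ⇒ total 17.
Compare {A, C, D}: total 18.
Compare {A, C, E}: total 18.
No size-3 selection does better; minimum is 17.

17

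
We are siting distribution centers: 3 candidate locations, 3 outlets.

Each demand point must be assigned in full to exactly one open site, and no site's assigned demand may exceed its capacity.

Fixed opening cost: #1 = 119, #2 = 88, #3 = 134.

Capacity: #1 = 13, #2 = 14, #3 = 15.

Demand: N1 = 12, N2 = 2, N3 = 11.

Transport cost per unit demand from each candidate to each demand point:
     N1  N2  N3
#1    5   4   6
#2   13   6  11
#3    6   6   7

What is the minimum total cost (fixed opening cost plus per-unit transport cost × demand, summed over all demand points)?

Open {#1, #3}; cheapest assignment that respects the capacities:
  #1 (cap 13, load 13): N2, N3 — cost 2×4 + 11×6 = 74
  #3 (cap 15, load 12): N1 — cost 12×6 = 72
  Shipping 146, fixed 253 → total 399.
  Any other capacity-feasible assignment to {#1, #3} ships for at least 146.
Compare {#1, #2}: its best feasible assignment gives total 400.
Compare {#2, #3}: its best feasible assignment gives total 427.
Every other set of open sites that can feasibly serve all demand totals ≥ 400 even under its best assignment. Minimum: 399.

399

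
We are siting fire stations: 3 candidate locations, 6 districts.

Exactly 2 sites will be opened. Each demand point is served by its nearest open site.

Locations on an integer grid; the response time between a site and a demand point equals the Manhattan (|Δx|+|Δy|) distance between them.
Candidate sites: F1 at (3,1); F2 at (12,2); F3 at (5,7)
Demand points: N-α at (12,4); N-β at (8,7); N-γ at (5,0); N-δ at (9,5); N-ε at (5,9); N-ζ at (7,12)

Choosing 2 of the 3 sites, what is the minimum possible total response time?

Open {F2, F3}.
  N-α→F2 2, N-β→F3 3, N-γ→F3 7, N-δ→F2 6, N-ε→F3 2, N-ζ→F3 7  ⇒ total 27.
Compare {F1, F3}: total 31.
Compare {F1, F2}: total 45.

27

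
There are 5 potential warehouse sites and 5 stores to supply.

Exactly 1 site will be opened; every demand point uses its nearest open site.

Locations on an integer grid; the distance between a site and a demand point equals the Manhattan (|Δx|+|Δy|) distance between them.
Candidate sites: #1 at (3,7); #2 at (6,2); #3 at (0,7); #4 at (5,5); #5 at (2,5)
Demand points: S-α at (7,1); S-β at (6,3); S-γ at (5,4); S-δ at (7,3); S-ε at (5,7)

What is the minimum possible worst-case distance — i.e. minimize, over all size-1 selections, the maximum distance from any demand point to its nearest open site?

Open {#2}.
  Farthest demand point is S-ε at distance 6 (to #2); all others are ≤ 6.
With {#4} the worst case is 6.
With {#5} the worst case is 9.
No size-1 selection achieves below 6.

6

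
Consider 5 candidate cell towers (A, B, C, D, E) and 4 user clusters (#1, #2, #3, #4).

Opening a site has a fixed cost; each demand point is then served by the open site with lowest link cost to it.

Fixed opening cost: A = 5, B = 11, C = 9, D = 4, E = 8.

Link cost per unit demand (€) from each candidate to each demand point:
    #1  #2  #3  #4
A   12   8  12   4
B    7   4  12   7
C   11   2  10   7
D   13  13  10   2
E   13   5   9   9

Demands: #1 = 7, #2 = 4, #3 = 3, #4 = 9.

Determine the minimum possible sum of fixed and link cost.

Open {B, D}: assign each demand point to its cheapest open site.
  #1→B 7×7=49, #2→B 4×4=16, #3→D 3×10=30, #4→D 9×2=18
  link cost 113, fixed 15 → total 128.
Compare {B, C, D}: link cost 105 + fixed 24 = 129.
Compare {A, B, D}: link cost 113 + fixed 20 = 133.
Compare {B, D, E}: link cost 110 + fixed 23 = 133.
All other subsets cost ≥ 129. Minimum total cost: 128.

128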